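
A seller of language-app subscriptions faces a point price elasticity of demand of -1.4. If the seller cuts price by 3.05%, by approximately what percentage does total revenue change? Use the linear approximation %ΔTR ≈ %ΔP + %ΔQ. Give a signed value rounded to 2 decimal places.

+1.22%

%ΔQ ≈ Ed × %ΔP = (-1.4) × (-3.05%) = +4.2700%
%ΔTR ≈ %ΔP + %ΔQ = (-3.05%) + (+4.2700%) = +1.2200%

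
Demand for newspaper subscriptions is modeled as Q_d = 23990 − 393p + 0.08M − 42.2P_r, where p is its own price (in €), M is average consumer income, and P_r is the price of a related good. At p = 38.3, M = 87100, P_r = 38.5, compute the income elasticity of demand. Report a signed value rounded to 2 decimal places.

At the given values, Q_d = 23990 − 393(38.3) + 0.08(87100) − 42.2(38.5) = 14281.4.
∂Q_d/∂M = 0.08.
E = (0.08) × (87100/14281.4) = 0.4879…

0.49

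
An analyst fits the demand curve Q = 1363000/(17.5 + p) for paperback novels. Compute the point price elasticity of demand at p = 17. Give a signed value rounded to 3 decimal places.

-0.493

dQ/dp = −1363000/(17.5 + p)² = -1145.14. At p = 17, Q = 39507.2.
Ed = (dQ/dp)·(p/Q) = (-1145.14) × (17/39507.2) = -0.49275…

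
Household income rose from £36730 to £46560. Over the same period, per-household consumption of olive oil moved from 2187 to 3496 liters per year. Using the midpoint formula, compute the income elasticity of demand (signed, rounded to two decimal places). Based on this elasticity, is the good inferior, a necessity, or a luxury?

1.95; luxury

%ΔQ = (3496 − 2187)/[( 2187 + 3496)/2] = 1309/2841.5 = 0.460672…
%ΔIncome = (46560 − 36730)/[( 36730 + 46560)/2] = 9830/41645 = 0.236042…
E_income = (1309/2841.5) / (9830/41645) = 1.9516…
E_income > 1 ⇒ normal good, luxury.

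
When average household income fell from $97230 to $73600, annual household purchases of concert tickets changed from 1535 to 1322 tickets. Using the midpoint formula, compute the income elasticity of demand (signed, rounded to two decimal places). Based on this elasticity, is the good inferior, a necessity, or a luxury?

%ΔQ = (1322 − 1535)/[( 1535 + 1322)/2] = -213/1428.5 = -0.149107…
%ΔIncome = (73600 − 97230)/[( 97230 + 73600)/2] = -23630/85415 = -0.276649…
E_income = (-213/1428.5) / (-23630/85415) = 0.5389…
0 < E_income < 1 ⇒ normal good, necessity.

0.54; necessity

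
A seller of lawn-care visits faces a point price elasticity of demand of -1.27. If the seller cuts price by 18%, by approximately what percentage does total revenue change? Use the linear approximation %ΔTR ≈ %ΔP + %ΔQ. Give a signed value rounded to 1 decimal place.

%ΔQ ≈ Ed × %ΔP = (-1.27) × (-18%) = +22.8600%
%ΔTR ≈ %ΔP + %ΔQ = (-18%) + (+22.8600%) = +4.8600%

+4.9%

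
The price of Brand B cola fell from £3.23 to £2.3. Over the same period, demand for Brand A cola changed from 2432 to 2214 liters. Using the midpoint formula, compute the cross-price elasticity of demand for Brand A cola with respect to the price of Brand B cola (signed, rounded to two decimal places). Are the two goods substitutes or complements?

%ΔQ_{Brand A cola} = (2214 − 2432)/avg = -218/2323 = -0.093844…
%ΔP_{Brand B cola} = (2.3 − 3.23)/avg = -0.93/2.765 = -0.336347…
E_cross = (-218/2323) / (-0.93/2.765) = 0.2790…
E_cross > 0 ⇒ the goods are substitutes.

0.28; substitutes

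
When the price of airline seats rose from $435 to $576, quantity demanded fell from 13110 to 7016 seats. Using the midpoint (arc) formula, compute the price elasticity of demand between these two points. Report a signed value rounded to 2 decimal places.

%ΔQ = (7016 − 13110) / [(13110 + 7016)/2] = -6094/10063 = -0.605584…
%ΔP = (576 − 435) / [(435 + 576)/2] = 141/505.5 = 0.278931…
Arc Ed = %ΔQ / %ΔP = (-6094/10063) / (141/505.5) = -2.1710…

-2.17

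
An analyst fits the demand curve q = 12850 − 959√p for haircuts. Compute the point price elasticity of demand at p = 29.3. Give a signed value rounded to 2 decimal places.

dq/dp = −959/(2√p) = -88.5839. At p = 29.3, q = 7658.98.
Ed = (dq/dp)·(p/q) = (-88.5839) × (29.3/7658.98) = -0.3388…

-0.34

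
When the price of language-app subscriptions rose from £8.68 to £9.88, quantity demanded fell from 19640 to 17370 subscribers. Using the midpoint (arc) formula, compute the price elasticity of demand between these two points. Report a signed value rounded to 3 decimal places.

-0.949

%ΔQ = (17370 − 19640) / [(19640 + 17370)/2] = -2270/18505 = -0.122669…
%ΔP = (9.88 − 8.68) / [(8.68 + 9.88)/2] = 1.2/9.28 = 0.129310…
Arc Ed = %ΔQ / %ΔP = (-2270/18505) / (1.2/9.28) = -0.94864…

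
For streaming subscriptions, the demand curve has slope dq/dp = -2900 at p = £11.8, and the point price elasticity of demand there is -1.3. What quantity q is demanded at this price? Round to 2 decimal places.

26323.08

Ed = (dq/dp)·(p/q) ⇒ q = (dq/dp)·p/Ed = (-2900)·11.8/(-1.3) = 26323.0769…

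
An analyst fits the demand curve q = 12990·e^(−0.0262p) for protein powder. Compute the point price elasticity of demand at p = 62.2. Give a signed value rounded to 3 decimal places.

dq/dp = −0.0262·q = -66.7063. At p = 62.2, q = 2546.04.
Ed = (dq/dp)·(p/q) = (-66.7063) × (62.2/2546.04) = -1.62964

-1.630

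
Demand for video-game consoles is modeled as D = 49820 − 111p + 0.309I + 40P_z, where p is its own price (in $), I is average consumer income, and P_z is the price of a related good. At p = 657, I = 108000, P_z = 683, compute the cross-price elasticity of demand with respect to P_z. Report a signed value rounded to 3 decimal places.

At the given values, D = 49820 − 111(657) + 0.309(108000) + 40(683) = 37585.
∂D/∂P_z = 40.
E = (40) × (683/37585) = 0.72688…

0.727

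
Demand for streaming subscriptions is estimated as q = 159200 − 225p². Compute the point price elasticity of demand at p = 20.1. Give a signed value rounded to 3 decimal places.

dq/dp = −2·225·p = -9045. At p = 20.1, q = 68297.75.
Ed = (dq/dp)·(p/q) = (-9045) × (20.1/68297.75) = -2.66193…

-2.662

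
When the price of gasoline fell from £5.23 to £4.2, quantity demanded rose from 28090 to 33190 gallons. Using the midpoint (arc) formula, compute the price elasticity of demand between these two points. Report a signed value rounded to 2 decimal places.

-0.76

%ΔQ = (33190 − 28090) / [(28090 + 33190)/2] = 5100/30640 = 0.166449…
%ΔP = (4.2 − 5.23) / [(5.23 + 4.2)/2] = -1.03/4.715 = -0.218451…
Arc Ed = %ΔQ / %ΔP = (5100/30640) / (-1.03/4.715) = -0.7619…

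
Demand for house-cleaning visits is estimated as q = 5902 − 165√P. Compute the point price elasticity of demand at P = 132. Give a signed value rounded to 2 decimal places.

dq/dP = −165/(2√P) = -7.1807. At P = 132, q = 4006.29.
Ed = (dq/dP)·(P/q) = (-7.1807) × (132/4006.29) = -0.2365…

-0.24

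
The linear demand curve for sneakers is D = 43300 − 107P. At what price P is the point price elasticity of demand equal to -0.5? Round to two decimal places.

134.89

Ed = −107P/(43300 − 107P). Set this equal to -0.5:
107P = 0.5·(43300 − 107P) ⇒ 107P(1 + 0.5) = 0.5·43300
P = 0.5·43300 / (107·1.5) = 134.8909…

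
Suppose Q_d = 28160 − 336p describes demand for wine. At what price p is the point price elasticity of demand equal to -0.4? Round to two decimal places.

Ed = −336p/(28160 − 336p). Set this equal to -0.4:
336p = 0.4·(28160 − 336p) ⇒ 336p(1 + 0.4) = 0.4·28160
p = 0.4·28160 / (336·1.4) = 23.9455…

23.95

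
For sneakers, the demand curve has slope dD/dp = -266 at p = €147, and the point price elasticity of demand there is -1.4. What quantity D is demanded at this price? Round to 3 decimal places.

Ed = (dD/dp)·(p/D) ⇒ D = (dD/dp)·p/Ed = (-266)·147/(-1.4) = 27930

27930.000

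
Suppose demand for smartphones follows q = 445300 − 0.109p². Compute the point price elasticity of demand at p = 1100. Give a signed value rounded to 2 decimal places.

dq/dp = −2·0.109·p = -239.8. At p = 1100, q = 313410.
Ed = (dq/dp)·(p/q) = (-239.8) × (1100/313410) = -0.8416…

-0.84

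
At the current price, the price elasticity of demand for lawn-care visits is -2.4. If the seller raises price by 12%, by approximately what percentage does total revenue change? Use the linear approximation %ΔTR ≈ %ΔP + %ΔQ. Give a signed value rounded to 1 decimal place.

%ΔQ ≈ Ed × %ΔP = (-2.4) × (+12%) = -28.8000%
%ΔTR ≈ %ΔP + %ΔQ = (+12%) + (-28.8000%) = -16.8000%

-16.8%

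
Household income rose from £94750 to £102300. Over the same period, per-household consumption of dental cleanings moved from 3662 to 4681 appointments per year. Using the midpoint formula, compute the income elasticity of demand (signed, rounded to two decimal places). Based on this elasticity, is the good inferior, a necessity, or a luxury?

%ΔQ = (4681 − 3662)/[( 3662 + 4681)/2] = 1019/4171.5 = 0.244276…
%ΔIncome = (102300 − 94750)/[( 94750 + 102300)/2] = 7550/98525 = 0.076630…
E_income = (1019/4171.5) / (7550/98525) = 3.1877…
E_income > 1 ⇒ normal good, luxury.

3.19; luxury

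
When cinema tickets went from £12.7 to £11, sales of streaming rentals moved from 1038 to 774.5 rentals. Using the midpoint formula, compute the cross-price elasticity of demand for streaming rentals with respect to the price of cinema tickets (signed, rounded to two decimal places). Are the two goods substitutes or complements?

2.03; substitutes

%ΔQ_{streaming rentals} = (774.5 − 1038)/avg = -263.5/906.25 = -0.290758…
%ΔP_{cinema tickets} = (11 − 12.7)/avg = -1.7/11.85 = -0.143459…
E_cross = (-263.5/906.25) / (-1.7/11.85) = 2.0267…
E_cross > 0 ⇒ the goods are substitutes.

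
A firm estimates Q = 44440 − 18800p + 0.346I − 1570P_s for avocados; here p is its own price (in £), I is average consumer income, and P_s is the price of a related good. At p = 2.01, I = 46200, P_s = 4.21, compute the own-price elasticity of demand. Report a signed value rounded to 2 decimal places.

-2.36

At the given values, Q = 44440 − 18800(2.01) + 0.346(46200) − 1570(4.21) = 16027.5.
∂Q/∂p = −18800.
E = (-18800) × (2.01/16027.5) = -2.3576…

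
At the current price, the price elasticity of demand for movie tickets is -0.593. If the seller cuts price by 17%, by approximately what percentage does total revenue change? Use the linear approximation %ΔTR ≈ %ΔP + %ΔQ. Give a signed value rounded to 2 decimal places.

-6.92%

%ΔQ ≈ Ed × %ΔP = (-0.593) × (-17%) = +10.0810%
%ΔTR ≈ %ΔP + %ΔQ = (-17%) + (+10.0810%) = -6.9190%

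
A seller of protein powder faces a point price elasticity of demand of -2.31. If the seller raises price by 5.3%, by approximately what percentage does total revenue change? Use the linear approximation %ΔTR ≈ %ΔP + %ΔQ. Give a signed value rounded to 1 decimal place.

-6.9%

%ΔQ ≈ Ed × %ΔP = (-2.31) × (+5.3%) = -12.2430%
%ΔTR ≈ %ΔP + %ΔQ = (+5.3%) + (-12.2430%) = -6.9430%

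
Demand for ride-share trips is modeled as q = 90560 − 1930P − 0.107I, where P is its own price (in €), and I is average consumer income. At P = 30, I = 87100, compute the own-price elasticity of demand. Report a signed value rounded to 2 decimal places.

At the given values, q = 90560 − 1930(30) − 0.107(87100) = 23340.3.
∂q/∂P = −1930.
E = (-1930) × (30/23340.3) = -2.4806…

-2.48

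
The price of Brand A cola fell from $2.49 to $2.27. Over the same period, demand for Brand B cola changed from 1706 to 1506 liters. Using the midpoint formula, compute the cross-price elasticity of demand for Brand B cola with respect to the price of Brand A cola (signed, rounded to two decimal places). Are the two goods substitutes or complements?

%ΔQ_{Brand B cola} = (1506 − 1706)/avg = -200/1606 = -0.124533…
%ΔP_{Brand A cola} = (2.27 − 2.49)/avg = -0.22/2.38 = -0.092436…
E_cross = (-200/1606) / (-0.22/2.38) = 1.3472…
E_cross > 0 ⇒ the goods are substitutes.

1.35; substitutes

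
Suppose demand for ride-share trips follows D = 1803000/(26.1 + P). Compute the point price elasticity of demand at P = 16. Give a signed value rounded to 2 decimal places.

dD/dP = −1803000/(26.1 + P)² = -1017.26. At P = 16, D = 42826.6.
Ed = (dD/dP)·(P/D) = (-1017.26) × (16/42826.6) = -0.3800…

-0.38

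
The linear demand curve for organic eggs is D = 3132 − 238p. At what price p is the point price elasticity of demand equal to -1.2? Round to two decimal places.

7.18

Ed = −238p/(3132 − 238p). Set this equal to -1.2:
238p = 1.2·(3132 − 238p) ⇒ 238p(1 + 1.2) = 1.2·3132
p = 1.2·3132 / (238·2.2) = 7.1779…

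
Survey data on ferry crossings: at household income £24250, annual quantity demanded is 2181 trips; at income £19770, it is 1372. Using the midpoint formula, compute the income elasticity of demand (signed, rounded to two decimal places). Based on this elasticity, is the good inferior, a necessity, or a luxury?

2.24; luxury

%ΔQ = (1372 − 2181)/[( 2181 + 1372)/2] = -809/1776.5 = -0.455389…
%ΔIncome = (19770 − 24250)/[( 24250 + 19770)/2] = -4480/22010 = -0.203543…
E_income = (-809/1776.5) / (-4480/22010) = 2.2373…
E_income > 1 ⇒ normal good, luxury.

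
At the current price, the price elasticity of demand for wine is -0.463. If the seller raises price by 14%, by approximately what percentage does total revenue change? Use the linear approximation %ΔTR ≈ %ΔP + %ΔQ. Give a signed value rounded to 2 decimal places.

%ΔQ ≈ Ed × %ΔP = (-0.463) × (+14%) = -6.4820%
%ΔTR ≈ %ΔP + %ΔQ = (+14%) + (-6.4820%) = +7.5180%

+7.52%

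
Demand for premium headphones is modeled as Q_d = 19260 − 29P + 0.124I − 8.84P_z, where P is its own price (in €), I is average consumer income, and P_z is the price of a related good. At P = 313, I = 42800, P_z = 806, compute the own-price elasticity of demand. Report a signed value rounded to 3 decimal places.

-1.085

At the given values, Q_d = 19260 − 29(313) + 0.124(42800) − 8.84(806) = 8365.16.
∂Q_d/∂P = −29.
E = (-29) × (313/8365.16) = -1.08509…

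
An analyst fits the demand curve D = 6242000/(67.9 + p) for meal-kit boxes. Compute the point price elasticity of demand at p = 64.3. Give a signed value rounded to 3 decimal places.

-0.486

dD/dp = −6242000/(67.9 + p)² = -357.158. At p = 64.3, D = 47216.3.
Ed = (dD/dp)·(p/D) = (-357.158) × (64.3/47216.3) = -0.48638…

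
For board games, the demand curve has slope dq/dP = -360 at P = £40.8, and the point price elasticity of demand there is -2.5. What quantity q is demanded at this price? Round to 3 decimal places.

Ed = (dq/dP)·(P/q) ⇒ q = (dq/dP)·P/Ed = (-360)·40.8/(-2.5) = 5875.2

5875.200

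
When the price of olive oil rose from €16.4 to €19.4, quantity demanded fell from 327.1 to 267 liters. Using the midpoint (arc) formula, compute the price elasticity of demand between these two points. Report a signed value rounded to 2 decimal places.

-1.21

%ΔQ = (267 − 327.1) / [(327.1 + 267)/2] = -60.1/297.05 = -0.202322…
%ΔP = (19.4 − 16.4) / [(16.4 + 19.4)/2] = 3/17.9 = 0.167597…
Arc Ed = %ΔQ / %ΔP = (-60.1/297.05) / (3/17.9) = -1.2071…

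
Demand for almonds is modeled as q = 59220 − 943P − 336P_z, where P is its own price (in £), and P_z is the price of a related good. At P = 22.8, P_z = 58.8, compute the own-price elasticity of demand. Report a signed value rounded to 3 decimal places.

-1.197

At the given values, q = 59220 − 943(22.8) − 336(58.8) = 17962.8.
∂q/∂P = −943.
E = (-943) × (22.8/17962.8) = -1.19694…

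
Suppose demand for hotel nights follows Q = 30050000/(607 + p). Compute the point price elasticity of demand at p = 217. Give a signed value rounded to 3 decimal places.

-0.263

dQ/dp = −30050000/(607 + p)² = -44.2578. At p = 217, Q = 36468.4.
Ed = (dQ/dp)·(p/Q) = (-44.2578) × (217/36468.4) = -0.26334…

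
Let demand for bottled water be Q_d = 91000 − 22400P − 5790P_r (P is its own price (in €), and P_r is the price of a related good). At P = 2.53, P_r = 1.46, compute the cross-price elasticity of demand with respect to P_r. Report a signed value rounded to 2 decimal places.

At the given values, Q_d = 91000 − 22400(2.53) − 5790(1.46) = 25874.6.
∂Q_d/∂P_r = -5790.
E = (-5790) × (1.46/25874.6) = -0.3267…

-0.33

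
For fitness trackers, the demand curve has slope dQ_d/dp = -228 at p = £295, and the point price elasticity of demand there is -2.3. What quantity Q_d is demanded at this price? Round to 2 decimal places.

29243.48

Ed = (dQ_d/dp)·(p/Q_d) ⇒ Q_d = (dQ_d/dp)·p/Ed = (-228)·295/(-2.3) = 29243.4782…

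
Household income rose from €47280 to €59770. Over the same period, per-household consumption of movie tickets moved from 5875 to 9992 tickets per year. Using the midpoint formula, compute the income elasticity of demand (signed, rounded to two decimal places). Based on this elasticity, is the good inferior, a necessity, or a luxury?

%ΔQ = (9992 − 5875)/[( 5875 + 9992)/2] = 4117/7933.5 = 0.518938…
%ΔIncome = (59770 − 47280)/[( 47280 + 59770)/2] = 12490/53525 = 0.233348…
E_income = (4117/7933.5) / (12490/53525) = 2.2238…
E_income > 1 ⇒ normal good, luxury.

2.22; luxury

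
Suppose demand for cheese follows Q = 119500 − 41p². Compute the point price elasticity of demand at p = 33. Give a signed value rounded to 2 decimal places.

-1.19

dQ/dp = −2·41·p = -2706. At p = 33, Q = 74851.
Ed = (dQ/dp)·(p/Q) = (-2706) × (33/74851) = -1.1930…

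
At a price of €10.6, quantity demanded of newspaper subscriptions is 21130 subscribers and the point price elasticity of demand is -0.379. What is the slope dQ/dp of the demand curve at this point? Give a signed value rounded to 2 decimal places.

-755.50

Ed = (dQ/dp)·(p/Q) ⇒ dQ/dp = Ed·Q/p = (-0.379)·21130/10.6 = -755.4971…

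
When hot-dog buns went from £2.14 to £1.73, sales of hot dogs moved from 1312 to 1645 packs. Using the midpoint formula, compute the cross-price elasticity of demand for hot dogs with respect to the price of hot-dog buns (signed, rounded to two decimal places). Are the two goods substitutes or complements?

-1.06; complements

%ΔQ_{hot dogs} = (1645 − 1312)/avg = 333/1478.5 = 0.225228…
%ΔP_{hot-dog buns} = (1.73 − 2.14)/avg = -0.41/1.935 = -0.211886…
E_cross = (333/1478.5) / (-0.41/1.935) = -1.0629…
E_cross < 0 ⇒ the goods are complements.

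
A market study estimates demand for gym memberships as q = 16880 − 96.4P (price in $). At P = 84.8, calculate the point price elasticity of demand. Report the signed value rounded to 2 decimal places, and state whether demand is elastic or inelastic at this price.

-0.94; inelastic

dq/dP = −96.4. At P = 84.8, q = 16880 − 96.4(84.8) = 8705.28.
Ed = (dq/dP)·(P/q) = −96.4 × (84.8/8705.28) = -0.9390…
|Ed| = 0.94 < 1, so demand is inelastic.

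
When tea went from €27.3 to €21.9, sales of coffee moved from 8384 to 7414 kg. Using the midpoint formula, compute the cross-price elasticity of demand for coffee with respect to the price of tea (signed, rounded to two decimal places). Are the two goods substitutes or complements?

0.56; substitutes

%ΔQ_{coffee} = (7414 − 8384)/avg = -970/7899 = -0.122800…
%ΔP_{tea} = (21.9 − 27.3)/avg = -5.4/24.6 = -0.219512…
E_cross = (-970/7899) / (-5.4/24.6) = 0.5594…
E_cross > 0 ⇒ the goods are substitutes.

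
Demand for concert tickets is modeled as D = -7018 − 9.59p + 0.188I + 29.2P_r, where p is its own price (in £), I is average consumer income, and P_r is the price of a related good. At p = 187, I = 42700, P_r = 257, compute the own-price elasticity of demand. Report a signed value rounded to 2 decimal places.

At the given values, D = -7018 − 9.59(187) + 0.188(42700) + 29.2(257) = 6720.67.
∂D/∂p = −9.59.
E = (-9.59) × (187/6720.67) = -0.2668…

-0.27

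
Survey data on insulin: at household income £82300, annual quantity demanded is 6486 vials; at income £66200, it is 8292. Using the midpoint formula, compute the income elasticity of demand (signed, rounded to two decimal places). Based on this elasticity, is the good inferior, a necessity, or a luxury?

%ΔQ = (8292 − 6486)/[( 6486 + 8292)/2] = 1806/7389 = 0.244417…
%ΔIncome = (66200 − 82300)/[( 82300 + 66200)/2] = -16100/74250 = -0.216835…
E_income = (1806/7389) / (-16100/74250) = -1.1272…
E_income < 0 ⇒ inferior good.

-1.13; inferior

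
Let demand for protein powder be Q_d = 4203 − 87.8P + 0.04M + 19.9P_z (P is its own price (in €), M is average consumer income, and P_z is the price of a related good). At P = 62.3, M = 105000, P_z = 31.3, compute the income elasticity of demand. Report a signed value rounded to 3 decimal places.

At the given values, Q_d = 4203 − 87.8(62.3) + 0.04(105000) + 19.9(31.3) = 3555.93.
∂Q_d/∂M = 0.04.
E = (0.04) × (105000/3555.93) = 1.18112…

1.181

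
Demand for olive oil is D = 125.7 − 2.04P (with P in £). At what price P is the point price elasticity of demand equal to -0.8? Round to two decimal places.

Ed = −2.04P/(125.7 − 2.04P). Set this equal to -0.8:
2.04P = 0.8·(125.7 − 2.04P) ⇒ 2.04P(1 + 0.8) = 0.8·125.7
P = 0.8·125.7 / (2.04·1.8) = 27.3856…

27.39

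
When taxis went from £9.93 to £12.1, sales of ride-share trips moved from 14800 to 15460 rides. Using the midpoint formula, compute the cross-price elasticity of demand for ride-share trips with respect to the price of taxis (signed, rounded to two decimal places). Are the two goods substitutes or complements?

0.22; substitutes

%ΔQ_{ride-share trips} = (15460 − 14800)/avg = 660/15130 = 0.043621…
%ΔP_{taxis} = (12.1 − 9.93)/avg = 2.17/11.015 = 0.197004…
E_cross = (660/15130) / (2.17/11.015) = 0.2214…
E_cross > 0 ⇒ the goods are substitutes.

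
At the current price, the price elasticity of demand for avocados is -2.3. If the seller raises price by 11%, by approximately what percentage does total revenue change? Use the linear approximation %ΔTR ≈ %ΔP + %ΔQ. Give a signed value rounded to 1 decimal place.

%ΔQ ≈ Ed × %ΔP = (-2.3) × (+11%) = -25.3000%
%ΔTR ≈ %ΔP + %ΔQ = (+11%) + (-25.3000%) = -14.3000%

-14.3%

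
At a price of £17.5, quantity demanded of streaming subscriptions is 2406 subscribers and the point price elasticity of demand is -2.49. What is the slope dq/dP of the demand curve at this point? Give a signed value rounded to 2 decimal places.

Ed = (dq/dP)·(P/q) ⇒ dq/dP = Ed·q/P = (-2.49)·2406/17.5 = -342.3394…

-342.34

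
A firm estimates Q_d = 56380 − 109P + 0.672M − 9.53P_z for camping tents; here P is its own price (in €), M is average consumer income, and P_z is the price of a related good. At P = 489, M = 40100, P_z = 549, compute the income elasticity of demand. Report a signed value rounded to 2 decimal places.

1.09

At the given values, Q_d = 56380 − 109(489) + 0.672(40100) − 9.53(549) = 24794.23.
∂Q_d/∂M = 0.672.
E = (0.672) × (40100/24794.23) = 1.0868…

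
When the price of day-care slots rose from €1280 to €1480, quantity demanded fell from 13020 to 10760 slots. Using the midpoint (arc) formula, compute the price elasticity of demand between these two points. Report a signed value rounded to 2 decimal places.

-1.31

%ΔQ = (10760 − 13020) / [(13020 + 10760)/2] = -2260/11890 = -0.190075…
%ΔP = (1480 − 1280) / [(1280 + 1480)/2] = 200/1380 = 0.144927…
Arc Ed = %ΔQ / %ΔP = (-2260/11890) / (200/1380) = -1.3115…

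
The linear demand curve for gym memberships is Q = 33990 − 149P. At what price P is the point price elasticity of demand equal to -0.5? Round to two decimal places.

Ed = −149P/(33990 − 149P). Set this equal to -0.5:
149P = 0.5·(33990 − 149P) ⇒ 149P(1 + 0.5) = 0.5·33990
P = 0.5·33990 / (149·1.5) = 76.0402…

76.04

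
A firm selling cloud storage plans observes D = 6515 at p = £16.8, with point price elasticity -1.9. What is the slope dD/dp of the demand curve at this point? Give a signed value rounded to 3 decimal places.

Ed = (dD/dp)·(p/D) ⇒ dD/dp = Ed·D/p = (-1.9)·6515/16.8 = -736.81547…

-736.815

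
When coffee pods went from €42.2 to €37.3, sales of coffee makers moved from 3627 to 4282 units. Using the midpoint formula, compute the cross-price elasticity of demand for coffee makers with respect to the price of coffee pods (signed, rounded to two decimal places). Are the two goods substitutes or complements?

%ΔQ_{coffee makers} = (4282 − 3627)/avg = 655/3954.5 = 0.165634…
%ΔP_{coffee pods} = (37.3 − 42.2)/avg = -4.9/39.75 = -0.123270…
E_cross = (655/3954.5) / (-4.9/39.75) = -1.3436…
E_cross < 0 ⇒ the goods are complements.

-1.34; complements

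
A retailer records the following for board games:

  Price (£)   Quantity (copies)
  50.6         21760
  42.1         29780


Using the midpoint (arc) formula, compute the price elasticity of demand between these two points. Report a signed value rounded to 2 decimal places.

%ΔQ = (29780 − 21760) / [(21760 + 29780)/2] = 8020/25770 = 0.311214…
%ΔP = (42.1 − 50.6) / [(50.6 + 42.1)/2] = -8.5/46.35 = -0.183387…
Arc Ed = %ΔQ / %ΔP = (8020/25770) / (-8.5/46.35) = -1.6970…

-1.70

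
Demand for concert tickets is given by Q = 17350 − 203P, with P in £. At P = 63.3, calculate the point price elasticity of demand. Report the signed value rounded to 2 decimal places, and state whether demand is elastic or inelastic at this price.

dQ/dP = −203. At P = 63.3, Q = 17350 − 203(63.3) = 4500.1.
Ed = (dQ/dP)·(P/Q) = −203 × (63.3/4500.1) = -2.8554…
|Ed| = 2.86 > 1, so demand is elastic.

-2.86; elastic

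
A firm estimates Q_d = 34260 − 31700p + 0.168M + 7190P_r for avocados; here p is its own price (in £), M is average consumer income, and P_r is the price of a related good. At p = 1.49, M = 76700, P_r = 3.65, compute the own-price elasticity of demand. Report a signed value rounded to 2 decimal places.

At the given values, Q_d = 34260 − 31700(1.49) + 0.168(76700) + 7190(3.65) = 26156.1.
∂Q_d/∂p = −31700.
E = (-31700) × (1.49/26156.1) = -1.8058…

-1.81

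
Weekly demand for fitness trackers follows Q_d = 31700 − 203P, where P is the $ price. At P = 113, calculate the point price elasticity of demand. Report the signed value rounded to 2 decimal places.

dQ_d/dP = −203. At P = 113, Q_d = 31700 − 203(113) = 8761.
Ed = (dQ_d/dP)·(P/Q_d) = −203 × (113/8761) = -2.6183…

-2.62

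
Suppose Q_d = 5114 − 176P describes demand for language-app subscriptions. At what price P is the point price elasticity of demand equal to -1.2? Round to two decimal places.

15.85

Ed = −176P/(5114 − 176P). Set this equal to -1.2:
176P = 1.2·(5114 − 176P) ⇒ 176P(1 + 1.2) = 1.2·5114
P = 1.2·5114 / (176·2.2) = 15.8491…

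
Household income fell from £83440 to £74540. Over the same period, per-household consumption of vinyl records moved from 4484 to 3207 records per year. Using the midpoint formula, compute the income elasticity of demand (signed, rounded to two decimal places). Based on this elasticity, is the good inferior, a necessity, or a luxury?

%ΔQ = (3207 − 4484)/[( 4484 + 3207)/2] = -1277/3845.5 = -0.332076…
%ΔIncome = (74540 − 83440)/[( 83440 + 74540)/2] = -8900/78990 = -0.112672…
E_income = (-1277/3845.5) / (-8900/78990) = 2.9472…
E_income > 1 ⇒ normal good, luxury.

2.95; luxury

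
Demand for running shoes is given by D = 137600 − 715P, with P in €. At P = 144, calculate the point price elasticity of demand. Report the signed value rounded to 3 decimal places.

-2.972

dD/dP = −715. At P = 144, D = 137600 − 715(144) = 34640.
Ed = (dD/dP)·(P/D) = −715 × (144/34640) = -2.97228…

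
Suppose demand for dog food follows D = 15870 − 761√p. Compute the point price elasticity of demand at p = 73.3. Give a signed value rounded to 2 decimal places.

dD/dp = −761/(2√p) = -44.4429. At p = 73.3, D = 9354.67.
Ed = (dD/dp)·(p/D) = (-44.4429) × (73.3/9354.67) = -0.3482…

-0.35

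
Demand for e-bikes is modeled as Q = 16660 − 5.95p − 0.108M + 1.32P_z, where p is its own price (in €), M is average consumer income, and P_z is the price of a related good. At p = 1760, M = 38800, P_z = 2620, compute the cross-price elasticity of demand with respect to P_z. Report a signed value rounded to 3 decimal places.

At the given values, Q = 16660 − 5.95(1760) − 0.108(38800) + 1.32(2620) = 5456.
∂Q/∂P_z = 1.32.
E = (1.32) × (2620/5456) = 0.63387…

0.634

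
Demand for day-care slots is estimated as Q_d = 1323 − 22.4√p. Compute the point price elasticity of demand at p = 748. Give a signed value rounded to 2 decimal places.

-0.43

dQ_d/dp = −22.4/(2√p) = -0.409513. At p = 748, Q_d = 710.369.
Ed = (dQ_d/dp)·(p/Q_d) = (-0.409513) × (748/710.369) = -0.4312…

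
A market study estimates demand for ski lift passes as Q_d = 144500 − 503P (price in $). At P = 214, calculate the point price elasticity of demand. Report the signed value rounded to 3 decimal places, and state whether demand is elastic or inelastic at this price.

dQ_d/dP = −503. At P = 214, Q_d = 144500 − 503(214) = 36858.
Ed = (dQ_d/dP)·(P/Q_d) = −503 × (214/36858) = -2.92045…
|Ed| = 2.920 > 1, so demand is elastic.

-2.920; elastic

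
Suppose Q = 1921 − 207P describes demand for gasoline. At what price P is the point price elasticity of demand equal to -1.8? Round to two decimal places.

5.97

Ed = −207P/(1921 − 207P). Set this equal to -1.8:
207P = 1.8·(1921 − 207P) ⇒ 207P(1 + 1.8) = 1.8·1921
P = 1.8·1921 / (207·2.8) = 5.9658…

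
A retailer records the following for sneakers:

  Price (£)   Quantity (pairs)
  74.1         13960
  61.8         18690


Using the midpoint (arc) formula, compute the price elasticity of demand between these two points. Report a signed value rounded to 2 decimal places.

%ΔQ = (18690 − 13960) / [(13960 + 18690)/2] = 4730/16325 = 0.289739…
%ΔP = (61.8 − 74.1) / [(74.1 + 61.8)/2] = -12.3/67.95 = -0.181015…
Arc Ed = %ΔQ / %ΔP = (4730/16325) / (-12.3/67.95) = -1.6006…

-1.60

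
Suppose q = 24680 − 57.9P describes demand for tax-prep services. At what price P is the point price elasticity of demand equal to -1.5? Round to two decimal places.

255.75

Ed = −57.9P/(24680 − 57.9P). Set this equal to -1.5:
57.9P = 1.5·(24680 − 57.9P) ⇒ 57.9P(1 + 1.5) = 1.5·24680
P = 1.5·24680 / (57.9·2.5) = 255.7512…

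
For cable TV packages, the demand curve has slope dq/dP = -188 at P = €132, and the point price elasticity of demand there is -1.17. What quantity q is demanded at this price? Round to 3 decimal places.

Ed = (dq/dP)·(P/q) ⇒ q = (dq/dP)·P/Ed = (-188)·132/(-1.17) = 21210.25641…

21210.256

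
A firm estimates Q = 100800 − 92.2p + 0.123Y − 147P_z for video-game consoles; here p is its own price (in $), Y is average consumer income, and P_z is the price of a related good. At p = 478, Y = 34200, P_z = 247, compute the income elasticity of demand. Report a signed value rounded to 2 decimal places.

At the given values, Q = 100800 − 92.2(478) + 0.123(34200) − 147(247) = 24626.
∂Q/∂Y = 0.123.
E = (0.123) × (34200/24626) = 0.1708…

0.17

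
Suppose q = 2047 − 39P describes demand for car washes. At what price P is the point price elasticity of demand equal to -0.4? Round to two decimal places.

15.00

Ed = −39P/(2047 − 39P). Set this equal to -0.4:
39P = 0.4·(2047 − 39P) ⇒ 39P(1 + 0.4) = 0.4·2047
P = 0.4·2047 / (39·1.4) = 14.9963…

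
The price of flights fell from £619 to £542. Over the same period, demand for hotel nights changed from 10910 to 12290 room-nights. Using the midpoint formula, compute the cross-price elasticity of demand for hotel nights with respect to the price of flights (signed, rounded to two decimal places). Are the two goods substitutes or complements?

%ΔQ_{hotel nights} = (12290 − 10910)/avg = 1380/11600 = 0.118965…
%ΔP_{flights} = (542 − 619)/avg = -77/580.5 = -0.132644…
E_cross = (1380/11600) / (-77/580.5) = -0.8968…
E_cross < 0 ⇒ the goods are complements.

-0.90; complements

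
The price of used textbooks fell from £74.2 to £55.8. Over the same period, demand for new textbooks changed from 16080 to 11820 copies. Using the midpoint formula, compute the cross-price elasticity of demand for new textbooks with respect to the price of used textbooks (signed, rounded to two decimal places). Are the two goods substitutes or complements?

%ΔQ_{new textbooks} = (11820 − 16080)/avg = -4260/13950 = -0.305376…
%ΔP_{used textbooks} = (55.8 − 74.2)/avg = -18.4/65 = -0.283076…
E_cross = (-4260/13950) / (-18.4/65) = 1.0787…
E_cross > 0 ⇒ the goods are substitutes.

1.08; substitutes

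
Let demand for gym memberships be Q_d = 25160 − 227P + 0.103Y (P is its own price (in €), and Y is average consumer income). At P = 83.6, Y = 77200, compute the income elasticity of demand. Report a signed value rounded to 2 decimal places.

At the given values, Q_d = 25160 − 227(83.6) + 0.103(77200) = 14134.4.
∂Q_d/∂Y = 0.103.
E = (0.103) × (77200/14134.4) = 0.5625…

0.56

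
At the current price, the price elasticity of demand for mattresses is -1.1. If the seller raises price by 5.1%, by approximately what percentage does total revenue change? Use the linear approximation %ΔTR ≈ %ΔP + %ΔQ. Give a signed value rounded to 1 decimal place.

%ΔQ ≈ Ed × %ΔP = (-1.1) × (+5.1%) = -5.6100%
%ΔTR ≈ %ΔP + %ΔQ = (+5.1%) + (-5.6100%) = -0.5100%

-0.5%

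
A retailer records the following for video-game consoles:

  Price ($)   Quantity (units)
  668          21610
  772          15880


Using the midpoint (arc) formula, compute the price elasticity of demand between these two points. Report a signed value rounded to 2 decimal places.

%ΔQ = (15880 − 21610) / [(21610 + 15880)/2] = -5730/18745 = -0.305681…
%ΔP = (772 − 668) / [(668 + 772)/2] = 104/720 = 0.144444…
Arc Ed = %ΔQ / %ΔP = (-5730/18745) / (104/720) = -2.1162…

-2.12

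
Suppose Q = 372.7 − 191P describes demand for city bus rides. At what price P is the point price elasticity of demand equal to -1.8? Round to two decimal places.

1.25

Ed = −191P/(372.7 − 191P). Set this equal to -1.8:
191P = 1.8·(372.7 − 191P) ⇒ 191P(1 + 1.8) = 1.8·372.7
P = 1.8·372.7 / (191·2.8) = 1.2544…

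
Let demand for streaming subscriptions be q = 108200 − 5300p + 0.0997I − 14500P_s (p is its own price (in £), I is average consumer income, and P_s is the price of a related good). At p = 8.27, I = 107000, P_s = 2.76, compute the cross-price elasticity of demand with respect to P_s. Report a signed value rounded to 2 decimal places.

-1.14

At the given values, q = 108200 − 5300(8.27) + 0.0997(107000) − 14500(2.76) = 35016.9.
∂q/∂P_s = -14500.
E = (-14500) × (2.76/35016.9) = -1.1428…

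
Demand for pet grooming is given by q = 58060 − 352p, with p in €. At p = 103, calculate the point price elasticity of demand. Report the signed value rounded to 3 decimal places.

dq/dp = −352. At p = 103, q = 58060 − 352(103) = 21804.
Ed = (dq/dp)·(p/q) = −352 × (103/21804) = -1.66281…

-1.663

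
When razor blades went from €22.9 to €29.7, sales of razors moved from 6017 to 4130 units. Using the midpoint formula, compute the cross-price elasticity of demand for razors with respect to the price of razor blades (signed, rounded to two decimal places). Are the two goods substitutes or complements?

%ΔQ_{razors} = (4130 − 6017)/avg = -1887/5073.5 = -0.371932…
%ΔP_{razor blades} = (29.7 − 22.9)/avg = 6.8/26.3 = 0.258555…
E_cross = (-1887/5073.5) / (6.8/26.3) = -1.4385…
E_cross < 0 ⇒ the goods are complements.

-1.44; complements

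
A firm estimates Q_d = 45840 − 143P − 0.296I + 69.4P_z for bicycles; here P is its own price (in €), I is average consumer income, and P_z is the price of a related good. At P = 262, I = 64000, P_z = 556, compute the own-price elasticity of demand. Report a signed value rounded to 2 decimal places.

At the given values, Q_d = 45840 − 143(262) − 0.296(64000) + 69.4(556) = 28016.4.
∂Q_d/∂P = −143.
E = (-143) × (262/28016.4) = -1.3372…

-1.34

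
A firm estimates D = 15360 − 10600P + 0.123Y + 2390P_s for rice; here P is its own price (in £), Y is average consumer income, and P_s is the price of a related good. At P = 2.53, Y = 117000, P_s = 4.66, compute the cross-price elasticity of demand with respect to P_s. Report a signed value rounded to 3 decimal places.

At the given values, D = 15360 − 10600(2.53) + 0.123(117000) + 2390(4.66) = 14070.4.
∂D/∂P_s = 2390.
E = (2390) × (4.66/14070.4) = 0.79154…

0.792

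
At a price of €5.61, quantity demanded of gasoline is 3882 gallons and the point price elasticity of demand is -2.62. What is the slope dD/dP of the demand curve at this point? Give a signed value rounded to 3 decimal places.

-1812.984

Ed = (dD/dP)·(P/D) ⇒ dD/dP = Ed·D/P = (-2.62)·3882/5.61 = -1812.98395…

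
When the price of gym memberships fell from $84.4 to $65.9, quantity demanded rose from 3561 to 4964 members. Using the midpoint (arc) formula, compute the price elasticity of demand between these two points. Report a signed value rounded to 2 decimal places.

%ΔQ = (4964 − 3561) / [(3561 + 4964)/2] = 1403/4262.5 = 0.329149…
%ΔP = (65.9 − 84.4) / [(84.4 + 65.9)/2] = -18.5/75.15 = -0.246174…
Arc Ed = %ΔQ / %ΔP = (1403/4262.5) / (-18.5/75.15) = -1.3370…

-1.34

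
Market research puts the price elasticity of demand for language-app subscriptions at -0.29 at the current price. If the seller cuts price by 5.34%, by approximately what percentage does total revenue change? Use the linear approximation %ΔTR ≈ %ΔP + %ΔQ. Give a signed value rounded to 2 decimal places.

-3.79%

%ΔQ ≈ Ed × %ΔP = (-0.29) × (-5.34%) = +1.5486%
%ΔTR ≈ %ΔP + %ΔQ = (-5.34%) + (+1.5486%) = -3.7914%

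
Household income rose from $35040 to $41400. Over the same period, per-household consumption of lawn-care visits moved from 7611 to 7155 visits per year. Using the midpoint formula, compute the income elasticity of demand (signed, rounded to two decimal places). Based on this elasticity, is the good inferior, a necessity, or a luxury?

-0.37; inferior

%ΔQ = (7155 − 7611)/[( 7611 + 7155)/2] = -456/7383 = -0.061763…
%ΔIncome = (41400 − 35040)/[( 35040 + 41400)/2] = 6360/38220 = 0.166405…
E_income = (-456/7383) / (6360/38220) = -0.3711…
E_income < 0 ⇒ inferior good.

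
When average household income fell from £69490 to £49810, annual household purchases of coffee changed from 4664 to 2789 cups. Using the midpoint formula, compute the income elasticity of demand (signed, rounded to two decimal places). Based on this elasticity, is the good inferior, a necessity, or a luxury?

1.53; luxury

%ΔQ = (2789 − 4664)/[( 4664 + 2789)/2] = -1875/3726.5 = -0.503153…
%ΔIncome = (49810 − 69490)/[( 69490 + 49810)/2] = -19680/59650 = -0.329924…
E_income = (-1875/3726.5) / (-19680/59650) = 1.5250…
E_income > 1 ⇒ normal good, luxury.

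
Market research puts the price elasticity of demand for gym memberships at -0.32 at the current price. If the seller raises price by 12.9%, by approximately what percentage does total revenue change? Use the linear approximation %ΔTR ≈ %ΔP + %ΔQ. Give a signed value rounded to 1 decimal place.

%ΔQ ≈ Ed × %ΔP = (-0.32) × (+12.9%) = -4.1280%
%ΔTR ≈ %ΔP + %ΔQ = (+12.9%) + (-4.1280%) = +8.7720%

+8.8%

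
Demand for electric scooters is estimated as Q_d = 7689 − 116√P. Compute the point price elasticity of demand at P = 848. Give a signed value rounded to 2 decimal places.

dQ_d/dP = −116/(2√P) = -1.99173. At P = 848, Q_d = 4311.03.
Ed = (dQ_d/dP)·(P/Q_d) = (-1.99173) × (848/4311.03) = -0.3917…

-0.39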